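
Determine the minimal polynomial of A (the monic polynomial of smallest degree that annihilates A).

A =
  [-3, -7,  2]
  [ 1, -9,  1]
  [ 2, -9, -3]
x^3 + 15*x^2 + 75*x + 125

The characteristic polynomial is χ_A(x) = (x + 5)^3, so the eigenvalues are known. The minimal polynomial is
  m_A(x) = Π_λ (x − λ)^{k_λ}
where k_λ is the size of the *largest* Jordan block for λ (equivalently, the smallest k with (A − λI)^k v = 0 for every generalised eigenvector v of λ).

  λ = -5: largest Jordan block has size 3, contributing (x + 5)^3

So m_A(x) = (x + 5)^3 = x^3 + 15*x^2 + 75*x + 125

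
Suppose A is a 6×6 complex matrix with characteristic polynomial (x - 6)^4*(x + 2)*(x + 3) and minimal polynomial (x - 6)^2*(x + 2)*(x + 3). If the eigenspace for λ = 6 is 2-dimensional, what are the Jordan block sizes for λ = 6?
Block sizes for λ = 6: [2, 2]

Step 1 — from the characteristic polynomial, algebraic multiplicity of λ = 6 is 4. From dim ker(A − (6)·I) = 2, there are exactly 2 Jordan blocks for λ = 6.
Step 2 — from the minimal polynomial, the factor (x − 6)^2 tells us the largest block for λ = 6 has size 2.
Step 3 — with total size 4, 2 blocks, and largest block 2, the block sizes (in nonincreasing order) are [2, 2].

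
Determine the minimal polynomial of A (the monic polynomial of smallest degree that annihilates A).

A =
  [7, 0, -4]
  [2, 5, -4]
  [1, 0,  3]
x^2 - 10*x + 25

The characteristic polynomial is χ_A(x) = (x - 5)^3, so the eigenvalues are known. The minimal polynomial is
  m_A(x) = Π_λ (x − λ)^{k_λ}
where k_λ is the size of the *largest* Jordan block for λ (equivalently, the smallest k with (A − λI)^k v = 0 for every generalised eigenvector v of λ).

  λ = 5: largest Jordan block has size 2, contributing (x − 5)^2

So m_A(x) = (x - 5)^2 = x^2 - 10*x + 25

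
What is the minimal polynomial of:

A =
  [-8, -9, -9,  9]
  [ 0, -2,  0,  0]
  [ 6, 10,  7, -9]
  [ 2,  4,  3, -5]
x^2 + 4*x + 4

The characteristic polynomial is χ_A(x) = (x + 2)^4, so the eigenvalues are known. The minimal polynomial is
  m_A(x) = Π_λ (x − λ)^{k_λ}
where k_λ is the size of the *largest* Jordan block for λ (equivalently, the smallest k with (A − λI)^k v = 0 for every generalised eigenvector v of λ).

  λ = -2: largest Jordan block has size 2, contributing (x + 2)^2

So m_A(x) = (x + 2)^2 = x^2 + 4*x + 4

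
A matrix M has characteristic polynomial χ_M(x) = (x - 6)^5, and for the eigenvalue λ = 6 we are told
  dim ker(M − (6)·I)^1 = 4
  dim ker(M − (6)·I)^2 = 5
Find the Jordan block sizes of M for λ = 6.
Block sizes for λ = 6: [2, 1, 1, 1]

From the dimensions of kernels of powers, the number of Jordan blocks of size at least j is d_j − d_{j−1} where d_j = dim ker(N^j) (with d_0 = 0). Computing the differences gives [4, 1].
The number of blocks of size exactly k is (#blocks of size ≥ k) − (#blocks of size ≥ k + 1), so the partition is: 3 block(s) of size 1, 1 block(s) of size 2.
In nonincreasing order the block sizes are [2, 1, 1, 1].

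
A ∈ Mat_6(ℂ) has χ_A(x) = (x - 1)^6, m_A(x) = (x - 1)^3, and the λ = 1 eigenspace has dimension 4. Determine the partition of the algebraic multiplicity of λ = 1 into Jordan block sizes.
Block sizes for λ = 1: [3, 1, 1, 1]

Step 1 — from the characteristic polynomial, algebraic multiplicity of λ = 1 is 6. From dim ker(A − (1)·I) = 4, there are exactly 4 Jordan blocks for λ = 1.
Step 2 — from the minimal polynomial, the factor (x − 1)^3 tells us the largest block for λ = 1 has size 3.
Step 3 — with total size 6, 4 blocks, and largest block 3, the block sizes (in nonincreasing order) are [3, 1, 1, 1].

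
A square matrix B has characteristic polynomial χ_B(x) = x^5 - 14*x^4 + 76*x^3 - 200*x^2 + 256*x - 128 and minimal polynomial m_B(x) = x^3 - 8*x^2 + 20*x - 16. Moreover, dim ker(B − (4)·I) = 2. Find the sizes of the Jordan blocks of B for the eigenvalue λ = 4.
Block sizes for λ = 4: [1, 1]

Step 1 — from the characteristic polynomial, algebraic multiplicity of λ = 4 is 2. From dim ker(B − (4)·I) = 2, there are exactly 2 Jordan blocks for λ = 4.
Step 2 — from the minimal polynomial, the factor (x − 4) tells us the largest block for λ = 4 has size 1.
Step 3 — with total size 2, 2 blocks, and largest block 1, the block sizes (in nonincreasing order) are [1, 1].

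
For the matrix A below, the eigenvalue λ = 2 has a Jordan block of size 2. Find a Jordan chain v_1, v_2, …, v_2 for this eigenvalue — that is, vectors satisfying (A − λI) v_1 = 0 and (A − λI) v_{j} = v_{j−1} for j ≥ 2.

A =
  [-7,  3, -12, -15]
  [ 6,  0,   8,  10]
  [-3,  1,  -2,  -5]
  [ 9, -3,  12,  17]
A Jordan chain for λ = 2 of length 2:
v_1 = (-9, 6, -3, 9)ᵀ
v_2 = (1, 0, 0, 0)ᵀ

Let N = A − (2)·I. We want v_2 with N^2 v_2 = 0 but N^1 v_2 ≠ 0; then v_{j-1} := N · v_j for j = 2, …, 2.

Pick v_2 = (1, 0, 0, 0)ᵀ.
Then v_1 = N · v_2 = (-9, 6, -3, 9)ᵀ.

Sanity check: (A − (2)·I) v_1 = (0, 0, 0, 0)ᵀ = 0. ✓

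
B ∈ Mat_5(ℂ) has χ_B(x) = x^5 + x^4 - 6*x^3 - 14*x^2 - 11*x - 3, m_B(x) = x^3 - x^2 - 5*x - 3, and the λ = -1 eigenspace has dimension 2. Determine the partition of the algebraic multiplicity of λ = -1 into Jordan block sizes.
Block sizes for λ = -1: [2, 2]

Step 1 — from the characteristic polynomial, algebraic multiplicity of λ = -1 is 4. From dim ker(B − (-1)·I) = 2, there are exactly 2 Jordan blocks for λ = -1.
Step 2 — from the minimal polynomial, the factor (x + 1)^2 tells us the largest block for λ = -1 has size 2.
Step 3 — with total size 4, 2 blocks, and largest block 2, the block sizes (in nonincreasing order) are [2, 2].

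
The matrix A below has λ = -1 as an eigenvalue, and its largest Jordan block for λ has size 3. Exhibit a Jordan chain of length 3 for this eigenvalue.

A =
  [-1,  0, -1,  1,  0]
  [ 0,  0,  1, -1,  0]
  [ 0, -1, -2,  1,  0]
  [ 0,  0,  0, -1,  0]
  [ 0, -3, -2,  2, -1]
A Jordan chain for λ = -1 of length 3:
v_1 = (1, 0, 0, 0, -1)ᵀ
v_2 = (0, 1, -1, 0, -3)ᵀ
v_3 = (0, 1, 0, 0, 0)ᵀ

Let N = A − (-1)·I. We want v_3 with N^3 v_3 = 0 but N^2 v_3 ≠ 0; then v_{j-1} := N · v_j for j = 3, …, 2.

Pick v_3 = (0, 1, 0, 0, 0)ᵀ.
Then v_2 = N · v_3 = (0, 1, -1, 0, -3)ᵀ.
Then v_1 = N · v_2 = (1, 0, 0, 0, -1)ᵀ.

Sanity check: (A − (-1)·I) v_1 = (0, 0, 0, 0, 0)ᵀ = 0. ✓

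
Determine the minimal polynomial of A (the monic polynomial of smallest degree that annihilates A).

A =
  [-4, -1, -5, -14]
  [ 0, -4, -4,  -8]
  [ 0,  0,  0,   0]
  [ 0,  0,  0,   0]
x^3 + 8*x^2 + 16*x

The characteristic polynomial is χ_A(x) = x^2*(x + 4)^2, so the eigenvalues are known. The minimal polynomial is
  m_A(x) = Π_λ (x − λ)^{k_λ}
where k_λ is the size of the *largest* Jordan block for λ (equivalently, the smallest k with (A − λI)^k v = 0 for every generalised eigenvector v of λ).

  λ = -4: largest Jordan block has size 2, contributing (x + 4)^2
  λ = 0: largest Jordan block has size 1, contributing (x − 0)

So m_A(x) = x*(x + 4)^2 = x^3 + 8*x^2 + 16*x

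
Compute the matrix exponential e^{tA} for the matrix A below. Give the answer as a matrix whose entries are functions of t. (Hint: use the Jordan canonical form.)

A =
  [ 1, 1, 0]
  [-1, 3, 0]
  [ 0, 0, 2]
e^{tA} =
  [-t*exp(2*t) + exp(2*t), t*exp(2*t), 0]
  [-t*exp(2*t), t*exp(2*t) + exp(2*t), 0]
  [0, 0, exp(2*t)]

Strategy: write A = P · J · P⁻¹ where J is a Jordan canonical form, so e^{tA} = P · e^{tJ} · P⁻¹, and e^{tJ} can be computed block-by-block.

A has Jordan form
J =
  [2, 1, 0]
  [0, 2, 0]
  [0, 0, 2]
(up to reordering of blocks).

Per-block formulas:
  For a 1×1 block at λ = 2: exp(t · [2]) = [e^(2t)].
  For a 2×2 Jordan block J_2(2): exp(t · J_2(2)) = e^(2t)·(I + t·N), where N is the 2×2 nilpotent shift.

After assembling e^{tJ} and conjugating by P, we get:

e^{tA} =
  [-t*exp(2*t) + exp(2*t), t*exp(2*t), 0]
  [-t*exp(2*t), t*exp(2*t) + exp(2*t), 0]
  [0, 0, exp(2*t)]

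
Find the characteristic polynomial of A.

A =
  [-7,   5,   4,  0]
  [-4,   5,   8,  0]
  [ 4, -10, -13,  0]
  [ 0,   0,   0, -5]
x^4 + 20*x^3 + 150*x^2 + 500*x + 625

Expanding det(x·I − A) (e.g. by cofactor expansion or by noting that A is similar to its Jordan form J, which has the same characteristic polynomial as A) gives
  χ_A(x) = x^4 + 20*x^3 + 150*x^2 + 500*x + 625
which factors as (x + 5)^4. The eigenvalues (with algebraic multiplicities) are λ = -5 with multiplicity 4.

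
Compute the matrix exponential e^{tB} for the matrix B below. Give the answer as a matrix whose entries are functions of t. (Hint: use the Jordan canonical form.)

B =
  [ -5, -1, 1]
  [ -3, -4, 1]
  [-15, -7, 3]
e^{tB} =
  [-3*t^2*exp(-2*t)/2 - 3*t*exp(-2*t) + exp(-2*t), -t^2*exp(-2*t) - t*exp(-2*t), t^2*exp(-2*t)/2 + t*exp(-2*t)]
  [-3*t*exp(-2*t), -2*t*exp(-2*t) + exp(-2*t), t*exp(-2*t)]
  [-9*t^2*exp(-2*t)/2 - 15*t*exp(-2*t), -3*t^2*exp(-2*t) - 7*t*exp(-2*t), 3*t^2*exp(-2*t)/2 + 5*t*exp(-2*t) + exp(-2*t)]

Strategy: write B = P · J · P⁻¹ where J is a Jordan canonical form, so e^{tB} = P · e^{tJ} · P⁻¹, and e^{tJ} can be computed block-by-block.

B has Jordan form
J =
  [-2,  1,  0]
  [ 0, -2,  1]
  [ 0,  0, -2]
(up to reordering of blocks).

Per-block formulas:
  For a 3×3 Jordan block J_3(-2): exp(t · J_3(-2)) = e^(-2t)·(I + t·N + (t^2/2)·N^2), where N is the 3×3 nilpotent shift.

After assembling e^{tJ} and conjugating by P, we get:

e^{tB} =
  [-3*t^2*exp(-2*t)/2 - 3*t*exp(-2*t) + exp(-2*t), -t^2*exp(-2*t) - t*exp(-2*t), t^2*exp(-2*t)/2 + t*exp(-2*t)]
  [-3*t*exp(-2*t), -2*t*exp(-2*t) + exp(-2*t), t*exp(-2*t)]
  [-9*t^2*exp(-2*t)/2 - 15*t*exp(-2*t), -3*t^2*exp(-2*t) - 7*t*exp(-2*t), 3*t^2*exp(-2*t)/2 + 5*t*exp(-2*t) + exp(-2*t)]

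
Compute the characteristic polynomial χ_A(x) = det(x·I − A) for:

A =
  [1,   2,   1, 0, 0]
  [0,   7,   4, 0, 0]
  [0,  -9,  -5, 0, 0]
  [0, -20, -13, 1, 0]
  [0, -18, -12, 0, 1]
x^5 - 5*x^4 + 10*x^3 - 10*x^2 + 5*x - 1

Expanding det(x·I − A) (e.g. by cofactor expansion or by noting that A is similar to its Jordan form J, which has the same characteristic polynomial as A) gives
  χ_A(x) = x^5 - 5*x^4 + 10*x^3 - 10*x^2 + 5*x - 1
which factors as (x - 1)^5. The eigenvalues (with algebraic multiplicities) are λ = 1 with multiplicity 5.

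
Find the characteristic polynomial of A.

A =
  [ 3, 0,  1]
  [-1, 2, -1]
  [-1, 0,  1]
x^3 - 6*x^2 + 12*x - 8

Expanding det(x·I − A) (e.g. by cofactor expansion or by noting that A is similar to its Jordan form J, which has the same characteristic polynomial as A) gives
  χ_A(x) = x^3 - 6*x^2 + 12*x - 8
which factors as (x - 2)^3. The eigenvalues (with algebraic multiplicities) are λ = 2 with multiplicity 3.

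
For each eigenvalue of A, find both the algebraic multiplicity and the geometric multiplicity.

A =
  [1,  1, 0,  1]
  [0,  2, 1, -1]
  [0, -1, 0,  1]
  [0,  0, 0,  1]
λ = 1: alg = 4, geom = 2

Step 1 — factor the characteristic polynomial to read off the algebraic multiplicities:
  χ_A(x) = (x - 1)^4

Step 2 — compute geometric multiplicities via the rank-nullity identity g(λ) = n − rank(A − λI):
  rank(A − (1)·I) = 2, so dim ker(A − (1)·I) = n − 2 = 2

Summary:
  λ = 1: algebraic multiplicity = 4, geometric multiplicity = 2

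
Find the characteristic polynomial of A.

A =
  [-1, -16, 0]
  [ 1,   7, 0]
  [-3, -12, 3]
x^3 - 9*x^2 + 27*x - 27

Expanding det(x·I − A) (e.g. by cofactor expansion or by noting that A is similar to its Jordan form J, which has the same characteristic polynomial as A) gives
  χ_A(x) = x^3 - 9*x^2 + 27*x - 27
which factors as (x - 3)^3. The eigenvalues (with algebraic multiplicities) are λ = 3 with multiplicity 3.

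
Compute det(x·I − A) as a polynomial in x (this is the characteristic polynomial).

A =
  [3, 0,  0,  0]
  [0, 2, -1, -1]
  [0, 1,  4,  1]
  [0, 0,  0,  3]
x^4 - 12*x^3 + 54*x^2 - 108*x + 81

Expanding det(x·I − A) (e.g. by cofactor expansion or by noting that A is similar to its Jordan form J, which has the same characteristic polynomial as A) gives
  χ_A(x) = x^4 - 12*x^3 + 54*x^2 - 108*x + 81
which factors as (x - 3)^4. The eigenvalues (with algebraic multiplicities) are λ = 3 with multiplicity 4.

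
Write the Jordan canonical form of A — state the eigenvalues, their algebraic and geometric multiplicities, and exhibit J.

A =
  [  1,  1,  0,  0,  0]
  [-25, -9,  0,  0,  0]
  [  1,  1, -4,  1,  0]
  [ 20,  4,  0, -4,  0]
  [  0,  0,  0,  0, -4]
J_2(-4) ⊕ J_2(-4) ⊕ J_1(-4)

The characteristic polynomial is
  det(x·I − A) = x^5 + 20*x^4 + 160*x^3 + 640*x^2 + 1280*x + 1024 = (x + 4)^5

Eigenvalues and multiplicities (the geometric multiplicity of λ is n − rank(A − λI), which equals the number of Jordan blocks for λ):
  λ = -4: algebraic multiplicity = 5, geometric multiplicity = 3

Determining the block sizes for each eigenvalue:
  λ = -4: with am = 5 and gm = 3, the partition is not yet determined (e.g. several partitions of 5 into 3 parts exist). Let N = A − (-4)·I. Computing rank(N^1) = 2, rank(N^2) = 0; the number of blocks of size ≥ j is rank(N^{j−1}) − rank(N^j), giving [3, 2]. So we have 2 block(s) of size 2, 1 block(s) of size 1 → block sizes [2, 2, 1]

Assembling the blocks gives a Jordan form
J =
  [-4,  1,  0,  0,  0]
  [ 0, -4,  0,  0,  0]
  [ 0,  0, -4,  1,  0]
  [ 0,  0,  0, -4,  0]
  [ 0,  0,  0,  0, -4]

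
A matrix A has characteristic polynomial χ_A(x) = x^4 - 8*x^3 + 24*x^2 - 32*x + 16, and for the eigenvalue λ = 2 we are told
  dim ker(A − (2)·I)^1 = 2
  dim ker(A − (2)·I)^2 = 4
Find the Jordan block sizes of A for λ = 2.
Block sizes for λ = 2: [2, 2]

From the dimensions of kernels of powers, the number of Jordan blocks of size at least j is d_j − d_{j−1} where d_j = dim ker(N^j) (with d_0 = 0). Computing the differences gives [2, 2].
The number of blocks of size exactly k is (#blocks of size ≥ k) − (#blocks of size ≥ k + 1), so the partition is: 2 block(s) of size 2.
In nonincreasing order the block sizes are [2, 2].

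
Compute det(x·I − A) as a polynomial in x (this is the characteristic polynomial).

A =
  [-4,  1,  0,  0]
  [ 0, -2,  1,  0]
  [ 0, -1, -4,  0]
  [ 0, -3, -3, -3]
x^4 + 13*x^3 + 63*x^2 + 135*x + 108

Expanding det(x·I − A) (e.g. by cofactor expansion or by noting that A is similar to its Jordan form J, which has the same characteristic polynomial as A) gives
  χ_A(x) = x^4 + 13*x^3 + 63*x^2 + 135*x + 108
which factors as (x + 3)^3*(x + 4). The eigenvalues (with algebraic multiplicities) are λ = -4 with multiplicity 1, λ = -3 with multiplicity 3.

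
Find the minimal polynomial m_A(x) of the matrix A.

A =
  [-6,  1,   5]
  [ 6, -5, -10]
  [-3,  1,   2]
x^2 + 6*x + 9

The characteristic polynomial is χ_A(x) = (x + 3)^3, so the eigenvalues are known. The minimal polynomial is
  m_A(x) = Π_λ (x − λ)^{k_λ}
where k_λ is the size of the *largest* Jordan block for λ (equivalently, the smallest k with (A − λI)^k v = 0 for every generalised eigenvector v of λ).

  λ = -3: largest Jordan block has size 2, contributing (x + 3)^2

So m_A(x) = (x + 3)^2 = x^2 + 6*x + 9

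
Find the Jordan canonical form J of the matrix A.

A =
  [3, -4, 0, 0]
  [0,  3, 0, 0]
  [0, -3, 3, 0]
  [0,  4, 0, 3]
J_2(3) ⊕ J_1(3) ⊕ J_1(3)

The characteristic polynomial is
  det(x·I − A) = x^4 - 12*x^3 + 54*x^2 - 108*x + 81 = (x - 3)^4

Eigenvalues and multiplicities (the geometric multiplicity of λ is n − rank(A − λI), which equals the number of Jordan blocks for λ):
  λ = 3: algebraic multiplicity = 4, geometric multiplicity = 3

Determining the block sizes for each eigenvalue:
  λ = 3: 3 blocks summing to 4 forces exactly one block of size 2 and the rest size 1 → block sizes [2, 1, 1]

Assembling the blocks gives a Jordan form
J =
  [3, 1, 0, 0]
  [0, 3, 0, 0]
  [0, 0, 3, 0]
  [0, 0, 0, 3]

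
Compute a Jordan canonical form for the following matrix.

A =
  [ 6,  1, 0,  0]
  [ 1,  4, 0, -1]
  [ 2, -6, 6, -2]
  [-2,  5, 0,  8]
J_3(6) ⊕ J_1(6)

The characteristic polynomial is
  det(x·I − A) = x^4 - 24*x^3 + 216*x^2 - 864*x + 1296 = (x - 6)^4

Eigenvalues and multiplicities (the geometric multiplicity of λ is n − rank(A − λI), which equals the number of Jordan blocks for λ):
  λ = 6: algebraic multiplicity = 4, geometric multiplicity = 2

Determining the block sizes for each eigenvalue:
  λ = 6: with am = 4 and gm = 2, the partition is not yet determined (e.g. several partitions of 4 into 2 parts exist). Let N = A − (6)·I. Computing rank(N^1) = 2, rank(N^2) = 1, rank(N^3) = 0; the number of blocks of size ≥ j is rank(N^{j−1}) − rank(N^j), giving [2, 1, 1]. So we have 1 block(s) of size 3, 1 block(s) of size 1 → block sizes [3, 1]

Assembling the blocks gives a Jordan form
J =
  [6, 1, 0, 0]
  [0, 6, 1, 0]
  [0, 0, 6, 0]
  [0, 0, 0, 6]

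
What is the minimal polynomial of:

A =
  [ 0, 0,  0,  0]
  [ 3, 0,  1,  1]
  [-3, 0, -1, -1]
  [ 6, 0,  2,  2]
x^2 - x

The characteristic polynomial is χ_A(x) = x^3*(x - 1), so the eigenvalues are known. The minimal polynomial is
  m_A(x) = Π_λ (x − λ)^{k_λ}
where k_λ is the size of the *largest* Jordan block for λ (equivalently, the smallest k with (A − λI)^k v = 0 for every generalised eigenvector v of λ).

  λ = 0: largest Jordan block has size 1, contributing (x − 0)
  λ = 1: largest Jordan block has size 1, contributing (x − 1)

So m_A(x) = x*(x - 1) = x^2 - x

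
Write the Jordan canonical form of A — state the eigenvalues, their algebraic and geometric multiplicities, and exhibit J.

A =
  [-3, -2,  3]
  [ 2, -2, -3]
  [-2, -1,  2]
J_3(-1)

The characteristic polynomial is
  det(x·I − A) = x^3 + 3*x^2 + 3*x + 1 = (x + 1)^3

Eigenvalues and multiplicities (the geometric multiplicity of λ is n − rank(A − λI), which equals the number of Jordan blocks for λ):
  λ = -1: algebraic multiplicity = 3, geometric multiplicity = 1

Determining the block sizes for each eigenvalue:
  λ = -1: one block (gm = 1), so the single block has size am = 3 → block sizes [3]

Assembling the blocks gives a Jordan form
J =
  [-1,  1,  0]
  [ 0, -1,  1]
  [ 0,  0, -1]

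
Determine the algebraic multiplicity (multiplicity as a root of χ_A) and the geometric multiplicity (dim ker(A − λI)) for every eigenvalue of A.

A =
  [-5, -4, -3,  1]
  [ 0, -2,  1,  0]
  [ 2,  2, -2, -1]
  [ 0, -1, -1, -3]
λ = -3: alg = 4, geom = 2

Step 1 — factor the characteristic polynomial to read off the algebraic multiplicities:
  χ_A(x) = (x + 3)^4

Step 2 — compute geometric multiplicities via the rank-nullity identity g(λ) = n − rank(A − λI):
  rank(A − (-3)·I) = 2, so dim ker(A − (-3)·I) = n − 2 = 2

Summary:
  λ = -3: algebraic multiplicity = 4, geometric multiplicity = 2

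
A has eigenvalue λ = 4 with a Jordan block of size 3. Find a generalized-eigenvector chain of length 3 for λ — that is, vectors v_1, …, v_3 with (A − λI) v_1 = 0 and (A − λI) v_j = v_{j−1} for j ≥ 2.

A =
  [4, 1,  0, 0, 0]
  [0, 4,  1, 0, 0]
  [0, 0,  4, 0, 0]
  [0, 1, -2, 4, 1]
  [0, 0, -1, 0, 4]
A Jordan chain for λ = 4 of length 3:
v_1 = (1, 0, 0, 0, 0)ᵀ
v_2 = (0, 1, 0, -2, -1)ᵀ
v_3 = (0, 0, 1, 0, 0)ᵀ

Let N = A − (4)·I. We want v_3 with N^3 v_3 = 0 but N^2 v_3 ≠ 0; then v_{j-1} := N · v_j for j = 3, …, 2.

Pick v_3 = (0, 0, 1, 0, 0)ᵀ.
Then v_2 = N · v_3 = (0, 1, 0, -2, -1)ᵀ.
Then v_1 = N · v_2 = (1, 0, 0, 0, 0)ᵀ.

Sanity check: (A − (4)·I) v_1 = (0, 0, 0, 0, 0)ᵀ = 0. ✓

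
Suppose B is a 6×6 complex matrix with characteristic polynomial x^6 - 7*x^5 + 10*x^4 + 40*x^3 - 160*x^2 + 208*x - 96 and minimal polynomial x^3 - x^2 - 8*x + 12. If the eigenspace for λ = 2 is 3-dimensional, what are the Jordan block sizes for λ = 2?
Block sizes for λ = 2: [2, 2, 1]

Step 1 — from the characteristic polynomial, algebraic multiplicity of λ = 2 is 5. From dim ker(B − (2)·I) = 3, there are exactly 3 Jordan blocks for λ = 2.
Step 2 — from the minimal polynomial, the factor (x − 2)^2 tells us the largest block for λ = 2 has size 2.
Step 3 — with total size 5, 3 blocks, and largest block 2, the block sizes (in nonincreasing order) are [2, 2, 1].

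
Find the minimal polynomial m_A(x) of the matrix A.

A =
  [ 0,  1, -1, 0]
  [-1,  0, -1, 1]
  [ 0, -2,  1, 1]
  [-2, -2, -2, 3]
x^2 - 2*x + 1

The characteristic polynomial is χ_A(x) = (x - 1)^4, so the eigenvalues are known. The minimal polynomial is
  m_A(x) = Π_λ (x − λ)^{k_λ}
where k_λ is the size of the *largest* Jordan block for λ (equivalently, the smallest k with (A − λI)^k v = 0 for every generalised eigenvector v of λ).

  λ = 1: largest Jordan block has size 2, contributing (x − 1)^2

So m_A(x) = (x - 1)^2 = x^2 - 2*x + 1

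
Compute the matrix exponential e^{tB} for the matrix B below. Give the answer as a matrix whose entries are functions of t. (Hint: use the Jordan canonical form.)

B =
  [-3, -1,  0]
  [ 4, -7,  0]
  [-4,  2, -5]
e^{tB} =
  [2*t*exp(-5*t) + exp(-5*t), -t*exp(-5*t), 0]
  [4*t*exp(-5*t), -2*t*exp(-5*t) + exp(-5*t), 0]
  [-4*t*exp(-5*t), 2*t*exp(-5*t), exp(-5*t)]

Strategy: write B = P · J · P⁻¹ where J is a Jordan canonical form, so e^{tB} = P · e^{tJ} · P⁻¹, and e^{tJ} can be computed block-by-block.

B has Jordan form
J =
  [-5,  1,  0]
  [ 0, -5,  0]
  [ 0,  0, -5]
(up to reordering of blocks).

Per-block formulas:
  For a 1×1 block at λ = -5: exp(t · [-5]) = [e^(-5t)].
  For a 2×2 Jordan block J_2(-5): exp(t · J_2(-5)) = e^(-5t)·(I + t·N), where N is the 2×2 nilpotent shift.

After assembling e^{tJ} and conjugating by P, we get:

e^{tB} =
  [2*t*exp(-5*t) + exp(-5*t), -t*exp(-5*t), 0]
  [4*t*exp(-5*t), -2*t*exp(-5*t) + exp(-5*t), 0]
  [-4*t*exp(-5*t), 2*t*exp(-5*t), exp(-5*t)]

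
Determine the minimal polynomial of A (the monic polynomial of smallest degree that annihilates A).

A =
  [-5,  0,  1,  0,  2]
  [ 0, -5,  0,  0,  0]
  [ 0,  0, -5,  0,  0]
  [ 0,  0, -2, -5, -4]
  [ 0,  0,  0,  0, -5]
x^2 + 10*x + 25

The characteristic polynomial is χ_A(x) = (x + 5)^5, so the eigenvalues are known. The minimal polynomial is
  m_A(x) = Π_λ (x − λ)^{k_λ}
where k_λ is the size of the *largest* Jordan block for λ (equivalently, the smallest k with (A − λI)^k v = 0 for every generalised eigenvector v of λ).

  λ = -5: largest Jordan block has size 2, contributing (x + 5)^2

So m_A(x) = (x + 5)^2 = x^2 + 10*x + 25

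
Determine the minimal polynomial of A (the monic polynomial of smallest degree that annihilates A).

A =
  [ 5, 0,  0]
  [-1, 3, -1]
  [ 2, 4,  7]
x^2 - 10*x + 25

The characteristic polynomial is χ_A(x) = (x - 5)^3, so the eigenvalues are known. The minimal polynomial is
  m_A(x) = Π_λ (x − λ)^{k_λ}
where k_λ is the size of the *largest* Jordan block for λ (equivalently, the smallest k with (A − λI)^k v = 0 for every generalised eigenvector v of λ).

  λ = 5: largest Jordan block has size 2, contributing (x − 5)^2

So m_A(x) = (x - 5)^2 = x^2 - 10*x + 25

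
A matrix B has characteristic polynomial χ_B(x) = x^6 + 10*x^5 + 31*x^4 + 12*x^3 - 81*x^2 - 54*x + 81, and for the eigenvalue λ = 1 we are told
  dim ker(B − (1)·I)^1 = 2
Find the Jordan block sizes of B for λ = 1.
Block sizes for λ = 1: [1, 1]

From the dimensions of kernels of powers, the number of Jordan blocks of size at least j is d_j − d_{j−1} where d_j = dim ker(N^j) (with d_0 = 0). Computing the differences gives [2].
The number of blocks of size exactly k is (#blocks of size ≥ k) − (#blocks of size ≥ k + 1), so the partition is: 2 block(s) of size 1.
In nonincreasing order the block sizes are [1, 1].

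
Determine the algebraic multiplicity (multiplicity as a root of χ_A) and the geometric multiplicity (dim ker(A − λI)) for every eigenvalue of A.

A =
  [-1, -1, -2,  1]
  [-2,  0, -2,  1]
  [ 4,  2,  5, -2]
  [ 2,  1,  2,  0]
λ = 1: alg = 4, geom = 3

Step 1 — factor the characteristic polynomial to read off the algebraic multiplicities:
  χ_A(x) = (x - 1)^4

Step 2 — compute geometric multiplicities via the rank-nullity identity g(λ) = n − rank(A − λI):
  rank(A − (1)·I) = 1, so dim ker(A − (1)·I) = n − 1 = 3

Summary:
  λ = 1: algebraic multiplicity = 4, geometric multiplicity = 3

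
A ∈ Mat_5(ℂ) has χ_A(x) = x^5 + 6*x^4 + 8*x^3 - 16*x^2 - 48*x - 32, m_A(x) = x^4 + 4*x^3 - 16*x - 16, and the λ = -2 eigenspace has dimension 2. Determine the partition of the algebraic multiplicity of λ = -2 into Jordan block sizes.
Block sizes for λ = -2: [3, 1]

Step 1 — from the characteristic polynomial, algebraic multiplicity of λ = -2 is 4. From dim ker(A − (-2)·I) = 2, there are exactly 2 Jordan blocks for λ = -2.
Step 2 — from the minimal polynomial, the factor (x + 2)^3 tells us the largest block for λ = -2 has size 3.
Step 3 — with total size 4, 2 blocks, and largest block 3, the block sizes (in nonincreasing order) are [3, 1].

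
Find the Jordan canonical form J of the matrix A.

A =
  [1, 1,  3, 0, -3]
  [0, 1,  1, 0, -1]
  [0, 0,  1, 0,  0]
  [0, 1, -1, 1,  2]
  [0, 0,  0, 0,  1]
J_3(1) ⊕ J_2(1)

The characteristic polynomial is
  det(x·I − A) = x^5 - 5*x^4 + 10*x^3 - 10*x^2 + 5*x - 1 = (x - 1)^5

Eigenvalues and multiplicities (the geometric multiplicity of λ is n − rank(A − λI), which equals the number of Jordan blocks for λ):
  λ = 1: algebraic multiplicity = 5, geometric multiplicity = 2

Determining the block sizes for each eigenvalue:
  λ = 1: with am = 5 and gm = 2, the partition is not yet determined (e.g. several partitions of 5 into 2 parts exist). Let N = A − (1)·I. Computing rank(N^1) = 3, rank(N^2) = 1, rank(N^3) = 0; the number of blocks of size ≥ j is rank(N^{j−1}) − rank(N^j), giving [2, 2, 1]. So we have 1 block(s) of size 3, 1 block(s) of size 2 → block sizes [3, 2]

Assembling the blocks gives a Jordan form
J =
  [1, 1, 0, 0, 0]
  [0, 1, 1, 0, 0]
  [0, 0, 1, 0, 0]
  [0, 0, 0, 1, 1]
  [0, 0, 0, 0, 1]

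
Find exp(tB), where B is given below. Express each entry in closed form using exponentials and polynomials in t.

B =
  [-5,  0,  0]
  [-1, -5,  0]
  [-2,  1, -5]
e^{tB} =
  [exp(-5*t), 0, 0]
  [-t*exp(-5*t), exp(-5*t), 0]
  [-t^2*exp(-5*t)/2 - 2*t*exp(-5*t), t*exp(-5*t), exp(-5*t)]

Strategy: write B = P · J · P⁻¹ where J is a Jordan canonical form, so e^{tB} = P · e^{tJ} · P⁻¹, and e^{tJ} can be computed block-by-block.

B has Jordan form
J =
  [-5,  1,  0]
  [ 0, -5,  1]
  [ 0,  0, -5]
(up to reordering of blocks).

Per-block formulas:
  For a 3×3 Jordan block J_3(-5): exp(t · J_3(-5)) = e^(-5t)·(I + t·N + (t^2/2)·N^2), where N is the 3×3 nilpotent shift.

After assembling e^{tJ} and conjugating by P, we get:

e^{tB} =
  [exp(-5*t), 0, 0]
  [-t*exp(-5*t), exp(-5*t), 0]
  [-t^2*exp(-5*t)/2 - 2*t*exp(-5*t), t*exp(-5*t), exp(-5*t)]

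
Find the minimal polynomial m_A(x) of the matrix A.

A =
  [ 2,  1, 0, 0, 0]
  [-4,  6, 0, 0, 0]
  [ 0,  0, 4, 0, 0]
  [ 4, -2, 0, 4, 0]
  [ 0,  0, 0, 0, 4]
x^2 - 8*x + 16

The characteristic polynomial is χ_A(x) = (x - 4)^5, so the eigenvalues are known. The minimal polynomial is
  m_A(x) = Π_λ (x − λ)^{k_λ}
where k_λ is the size of the *largest* Jordan block for λ (equivalently, the smallest k with (A − λI)^k v = 0 for every generalised eigenvector v of λ).

  λ = 4: largest Jordan block has size 2, contributing (x − 4)^2

So m_A(x) = (x - 4)^2 = x^2 - 8*x + 16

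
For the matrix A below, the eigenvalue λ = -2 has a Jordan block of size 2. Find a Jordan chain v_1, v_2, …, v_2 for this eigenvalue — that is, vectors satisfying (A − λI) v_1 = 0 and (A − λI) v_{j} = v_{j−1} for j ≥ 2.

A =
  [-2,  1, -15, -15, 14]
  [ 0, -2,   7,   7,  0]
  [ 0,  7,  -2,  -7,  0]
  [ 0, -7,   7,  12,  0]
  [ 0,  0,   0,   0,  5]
A Jordan chain for λ = -2 of length 2:
v_1 = (1, 0, 0, 0, 0)ᵀ
v_2 = (0, 1, -1, 1, 0)ᵀ

Let N = A − (-2)·I. We want v_2 with N^2 v_2 = 0 but N^1 v_2 ≠ 0; then v_{j-1} := N · v_j for j = 2, …, 2.

Pick v_2 = (0, 1, -1, 1, 0)ᵀ.
Then v_1 = N · v_2 = (1, 0, 0, 0, 0)ᵀ.

Sanity check: (A − (-2)·I) v_1 = (0, 0, 0, 0, 0)ᵀ = 0. ✓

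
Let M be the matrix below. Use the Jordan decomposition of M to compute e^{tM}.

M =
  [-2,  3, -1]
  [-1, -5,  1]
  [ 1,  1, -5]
e^{tM} =
  [2*t*exp(-4*t) + exp(-4*t), t^2*exp(-4*t) + 3*t*exp(-4*t), t^2*exp(-4*t) - t*exp(-4*t)]
  [-t*exp(-4*t), -t^2*exp(-4*t)/2 - t*exp(-4*t) + exp(-4*t), -t^2*exp(-4*t)/2 + t*exp(-4*t)]
  [t*exp(-4*t), t^2*exp(-4*t)/2 + t*exp(-4*t), t^2*exp(-4*t)/2 - t*exp(-4*t) + exp(-4*t)]

Strategy: write M = P · J · P⁻¹ where J is a Jordan canonical form, so e^{tM} = P · e^{tJ} · P⁻¹, and e^{tJ} can be computed block-by-block.

M has Jordan form
J =
  [-4,  1,  0]
  [ 0, -4,  1]
  [ 0,  0, -4]
(up to reordering of blocks).

Per-block formulas:
  For a 3×3 Jordan block J_3(-4): exp(t · J_3(-4)) = e^(-4t)·(I + t·N + (t^2/2)·N^2), where N is the 3×3 nilpotent shift.

After assembling e^{tJ} and conjugating by P, we get:

e^{tM} =
  [2*t*exp(-4*t) + exp(-4*t), t^2*exp(-4*t) + 3*t*exp(-4*t), t^2*exp(-4*t) - t*exp(-4*t)]
  [-t*exp(-4*t), -t^2*exp(-4*t)/2 - t*exp(-4*t) + exp(-4*t), -t^2*exp(-4*t)/2 + t*exp(-4*t)]
  [t*exp(-4*t), t^2*exp(-4*t)/2 + t*exp(-4*t), t^2*exp(-4*t)/2 - t*exp(-4*t) + exp(-4*t)]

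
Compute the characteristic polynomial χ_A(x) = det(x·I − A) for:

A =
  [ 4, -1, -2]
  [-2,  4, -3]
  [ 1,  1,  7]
x^3 - 15*x^2 + 75*x - 125

Expanding det(x·I − A) (e.g. by cofactor expansion or by noting that A is similar to its Jordan form J, which has the same characteristic polynomial as A) gives
  χ_A(x) = x^3 - 15*x^2 + 75*x - 125
which factors as (x - 5)^3. The eigenvalues (with algebraic multiplicities) are λ = 5 with multiplicity 3.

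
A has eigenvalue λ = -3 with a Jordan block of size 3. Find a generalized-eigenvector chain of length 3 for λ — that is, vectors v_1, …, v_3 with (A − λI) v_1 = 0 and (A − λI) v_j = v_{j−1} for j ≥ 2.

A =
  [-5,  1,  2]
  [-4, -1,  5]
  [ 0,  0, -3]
A Jordan chain for λ = -3 of length 3:
v_1 = (1, 2, 0)ᵀ
v_2 = (2, 5, 0)ᵀ
v_3 = (0, 0, 1)ᵀ

Let N = A − (-3)·I. We want v_3 with N^3 v_3 = 0 but N^2 v_3 ≠ 0; then v_{j-1} := N · v_j for j = 3, …, 2.

Pick v_3 = (0, 0, 1)ᵀ.
Then v_2 = N · v_3 = (2, 5, 0)ᵀ.
Then v_1 = N · v_2 = (1, 2, 0)ᵀ.

Sanity check: (A − (-3)·I) v_1 = (0, 0, 0)ᵀ = 0. ✓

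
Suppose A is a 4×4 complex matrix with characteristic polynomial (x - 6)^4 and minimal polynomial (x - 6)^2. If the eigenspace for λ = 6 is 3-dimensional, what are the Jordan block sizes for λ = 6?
Block sizes for λ = 6: [2, 1, 1]

Step 1 — from the characteristic polynomial, algebraic multiplicity of λ = 6 is 4. From dim ker(A − (6)·I) = 3, there are exactly 3 Jordan blocks for λ = 6.
Step 2 — from the minimal polynomial, the factor (x − 6)^2 tells us the largest block for λ = 6 has size 2.
Step 3 — with total size 4, 3 blocks, and largest block 2, the block sizes (in nonincreasing order) are [2, 1, 1].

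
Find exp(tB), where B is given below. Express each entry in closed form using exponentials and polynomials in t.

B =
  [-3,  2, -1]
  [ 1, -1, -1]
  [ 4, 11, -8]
e^{tB} =
  [-t^2*exp(-4*t)/2 + t*exp(-4*t) + exp(-4*t), -3*t^2*exp(-4*t)/2 + 2*t*exp(-4*t), t^2*exp(-4*t)/2 - t*exp(-4*t)]
  [t*exp(-4*t), 3*t*exp(-4*t) + exp(-4*t), -t*exp(-4*t)]
  [-t^2*exp(-4*t)/2 + 4*t*exp(-4*t), -3*t^2*exp(-4*t)/2 + 11*t*exp(-4*t), t^2*exp(-4*t)/2 - 4*t*exp(-4*t) + exp(-4*t)]

Strategy: write B = P · J · P⁻¹ where J is a Jordan canonical form, so e^{tB} = P · e^{tJ} · P⁻¹, and e^{tJ} can be computed block-by-block.

B has Jordan form
J =
  [-4,  1,  0]
  [ 0, -4,  1]
  [ 0,  0, -4]
(up to reordering of blocks).

Per-block formulas:
  For a 3×3 Jordan block J_3(-4): exp(t · J_3(-4)) = e^(-4t)·(I + t·N + (t^2/2)·N^2), where N is the 3×3 nilpotent shift.

After assembling e^{tJ} and conjugating by P, we get:

e^{tB} =
  [-t^2*exp(-4*t)/2 + t*exp(-4*t) + exp(-4*t), -3*t^2*exp(-4*t)/2 + 2*t*exp(-4*t), t^2*exp(-4*t)/2 - t*exp(-4*t)]
  [t*exp(-4*t), 3*t*exp(-4*t) + exp(-4*t), -t*exp(-4*t)]
  [-t^2*exp(-4*t)/2 + 4*t*exp(-4*t), -3*t^2*exp(-4*t)/2 + 11*t*exp(-4*t), t^2*exp(-4*t)/2 - 4*t*exp(-4*t) + exp(-4*t)]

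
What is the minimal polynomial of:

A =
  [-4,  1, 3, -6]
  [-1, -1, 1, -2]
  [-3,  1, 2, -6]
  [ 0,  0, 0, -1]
x^3 + 3*x^2 + 3*x + 1

The characteristic polynomial is χ_A(x) = (x + 1)^4, so the eigenvalues are known. The minimal polynomial is
  m_A(x) = Π_λ (x − λ)^{k_λ}
where k_λ is the size of the *largest* Jordan block for λ (equivalently, the smallest k with (A − λI)^k v = 0 for every generalised eigenvector v of λ).

  λ = -1: largest Jordan block has size 3, contributing (x + 1)^3

So m_A(x) = (x + 1)^3 = x^3 + 3*x^2 + 3*x + 1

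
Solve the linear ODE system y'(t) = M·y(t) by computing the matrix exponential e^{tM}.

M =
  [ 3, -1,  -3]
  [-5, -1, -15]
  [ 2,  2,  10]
e^{tM} =
  [-t*exp(4*t) + exp(4*t), -t*exp(4*t), -3*t*exp(4*t)]
  [-5*t*exp(4*t), -5*t*exp(4*t) + exp(4*t), -15*t*exp(4*t)]
  [2*t*exp(4*t), 2*t*exp(4*t), 6*t*exp(4*t) + exp(4*t)]

Strategy: write M = P · J · P⁻¹ where J is a Jordan canonical form, so e^{tM} = P · e^{tJ} · P⁻¹, and e^{tJ} can be computed block-by-block.

M has Jordan form
J =
  [4, 1, 0]
  [0, 4, 0]
  [0, 0, 4]
(up to reordering of blocks).

Per-block formulas:
  For a 1×1 block at λ = 4: exp(t · [4]) = [e^(4t)].
  For a 2×2 Jordan block J_2(4): exp(t · J_2(4)) = e^(4t)·(I + t·N), where N is the 2×2 nilpotent shift.

After assembling e^{tJ} and conjugating by P, we get:

e^{tM} =
  [-t*exp(4*t) + exp(4*t), -t*exp(4*t), -3*t*exp(4*t)]
  [-5*t*exp(4*t), -5*t*exp(4*t) + exp(4*t), -15*t*exp(4*t)]
  [2*t*exp(4*t), 2*t*exp(4*t), 6*t*exp(4*t) + exp(4*t)]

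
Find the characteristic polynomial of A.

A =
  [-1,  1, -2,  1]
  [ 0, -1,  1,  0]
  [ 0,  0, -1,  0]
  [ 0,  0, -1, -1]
x^4 + 4*x^3 + 6*x^2 + 4*x + 1

Expanding det(x·I − A) (e.g. by cofactor expansion or by noting that A is similar to its Jordan form J, which has the same characteristic polynomial as A) gives
  χ_A(x) = x^4 + 4*x^3 + 6*x^2 + 4*x + 1
which factors as (x + 1)^4. The eigenvalues (with algebraic multiplicities) are λ = -1 with multiplicity 4.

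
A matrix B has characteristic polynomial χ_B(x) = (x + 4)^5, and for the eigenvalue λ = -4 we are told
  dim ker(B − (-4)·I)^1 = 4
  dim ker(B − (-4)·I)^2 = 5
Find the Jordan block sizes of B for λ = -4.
Block sizes for λ = -4: [2, 1, 1, 1]

From the dimensions of kernels of powers, the number of Jordan blocks of size at least j is d_j − d_{j−1} where d_j = dim ker(N^j) (with d_0 = 0). Computing the differences gives [4, 1].
The number of blocks of size exactly k is (#blocks of size ≥ k) − (#blocks of size ≥ k + 1), so the partition is: 3 block(s) of size 1, 1 block(s) of size 2.
In nonincreasing order the block sizes are [2, 1, 1, 1].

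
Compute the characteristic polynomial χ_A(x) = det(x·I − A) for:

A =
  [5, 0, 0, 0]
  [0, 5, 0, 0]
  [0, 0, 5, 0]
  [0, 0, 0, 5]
x^4 - 20*x^3 + 150*x^2 - 500*x + 625

Expanding det(x·I − A) (e.g. by cofactor expansion or by noting that A is similar to its Jordan form J, which has the same characteristic polynomial as A) gives
  χ_A(x) = x^4 - 20*x^3 + 150*x^2 - 500*x + 625
which factors as (x - 5)^4. The eigenvalues (with algebraic multiplicities) are λ = 5 with multiplicity 4.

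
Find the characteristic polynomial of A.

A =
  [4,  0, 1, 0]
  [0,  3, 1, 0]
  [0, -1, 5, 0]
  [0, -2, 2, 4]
x^4 - 16*x^3 + 96*x^2 - 256*x + 256

Expanding det(x·I − A) (e.g. by cofactor expansion or by noting that A is similar to its Jordan form J, which has the same characteristic polynomial as A) gives
  χ_A(x) = x^4 - 16*x^3 + 96*x^2 - 256*x + 256
which factors as (x - 4)^4. The eigenvalues (with algebraic multiplicities) are λ = 4 with multiplicity 4.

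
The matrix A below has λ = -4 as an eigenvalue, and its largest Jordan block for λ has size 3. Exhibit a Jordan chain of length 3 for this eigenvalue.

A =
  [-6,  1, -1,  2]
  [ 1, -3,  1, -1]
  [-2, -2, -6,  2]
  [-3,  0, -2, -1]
A Jordan chain for λ = -4 of length 3:
v_1 = (1, 0, 0, 1)ᵀ
v_2 = (-2, 1, -2, -3)ᵀ
v_3 = (1, 0, 0, 0)ᵀ

Let N = A − (-4)·I. We want v_3 with N^3 v_3 = 0 but N^2 v_3 ≠ 0; then v_{j-1} := N · v_j for j = 3, …, 2.

Pick v_3 = (1, 0, 0, 0)ᵀ.
Then v_2 = N · v_3 = (-2, 1, -2, -3)ᵀ.
Then v_1 = N · v_2 = (1, 0, 0, 1)ᵀ.

Sanity check: (A − (-4)·I) v_1 = (0, 0, 0, 0)ᵀ = 0. ✓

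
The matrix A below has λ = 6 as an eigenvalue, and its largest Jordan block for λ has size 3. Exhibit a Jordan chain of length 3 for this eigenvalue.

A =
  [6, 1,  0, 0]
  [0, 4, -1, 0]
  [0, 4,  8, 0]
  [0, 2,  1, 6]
A Jordan chain for λ = 6 of length 3:
v_1 = (-2, 0, 0, 0)ᵀ
v_2 = (1, -2, 4, 2)ᵀ
v_3 = (0, 1, 0, 0)ᵀ

Let N = A − (6)·I. We want v_3 with N^3 v_3 = 0 but N^2 v_3 ≠ 0; then v_{j-1} := N · v_j for j = 3, …, 2.

Pick v_3 = (0, 1, 0, 0)ᵀ.
Then v_2 = N · v_3 = (1, -2, 4, 2)ᵀ.
Then v_1 = N · v_2 = (-2, 0, 0, 0)ᵀ.

Sanity check: (A − (6)·I) v_1 = (0, 0, 0, 0)ᵀ = 0. ✓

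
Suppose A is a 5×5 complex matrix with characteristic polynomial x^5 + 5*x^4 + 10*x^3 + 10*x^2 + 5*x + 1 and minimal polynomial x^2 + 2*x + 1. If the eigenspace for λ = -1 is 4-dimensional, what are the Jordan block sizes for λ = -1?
Block sizes for λ = -1: [2, 1, 1, 1]

Step 1 — from the characteristic polynomial, algebraic multiplicity of λ = -1 is 5. From dim ker(A − (-1)·I) = 4, there are exactly 4 Jordan blocks for λ = -1.
Step 2 — from the minimal polynomial, the factor (x + 1)^2 tells us the largest block for λ = -1 has size 2.
Step 3 — with total size 5, 4 blocks, and largest block 2, the block sizes (in nonincreasing order) are [2, 1, 1, 1].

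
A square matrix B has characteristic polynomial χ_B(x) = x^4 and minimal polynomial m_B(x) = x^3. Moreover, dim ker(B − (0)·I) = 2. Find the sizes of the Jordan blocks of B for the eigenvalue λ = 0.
Block sizes for λ = 0: [3, 1]

Step 1 — from the characteristic polynomial, algebraic multiplicity of λ = 0 is 4. From dim ker(B − (0)·I) = 2, there are exactly 2 Jordan blocks for λ = 0.
Step 2 — from the minimal polynomial, the factor (x − 0)^3 tells us the largest block for λ = 0 has size 3.
Step 3 — with total size 4, 2 blocks, and largest block 3, the block sizes (in nonincreasing order) are [3, 1].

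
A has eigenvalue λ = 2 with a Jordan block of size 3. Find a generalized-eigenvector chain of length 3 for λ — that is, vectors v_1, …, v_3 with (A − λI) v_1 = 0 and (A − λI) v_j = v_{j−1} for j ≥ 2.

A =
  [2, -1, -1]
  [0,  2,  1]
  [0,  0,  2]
A Jordan chain for λ = 2 of length 3:
v_1 = (-1, 0, 0)ᵀ
v_2 = (-1, 1, 0)ᵀ
v_3 = (0, 0, 1)ᵀ

Let N = A − (2)·I. We want v_3 with N^3 v_3 = 0 but N^2 v_3 ≠ 0; then v_{j-1} := N · v_j for j = 3, …, 2.

Pick v_3 = (0, 0, 1)ᵀ.
Then v_2 = N · v_3 = (-1, 1, 0)ᵀ.
Then v_1 = N · v_2 = (-1, 0, 0)ᵀ.

Sanity check: (A − (2)·I) v_1 = (0, 0, 0)ᵀ = 0. ✓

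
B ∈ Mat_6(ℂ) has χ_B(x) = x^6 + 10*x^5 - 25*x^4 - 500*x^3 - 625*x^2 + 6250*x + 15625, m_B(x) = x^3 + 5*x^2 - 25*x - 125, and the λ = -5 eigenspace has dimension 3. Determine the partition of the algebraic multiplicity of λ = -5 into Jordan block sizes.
Block sizes for λ = -5: [2, 1, 1]

Step 1 — from the characteristic polynomial, algebraic multiplicity of λ = -5 is 4. From dim ker(B − (-5)·I) = 3, there are exactly 3 Jordan blocks for λ = -5.
Step 2 — from the minimal polynomial, the factor (x + 5)^2 tells us the largest block for λ = -5 has size 2.
Step 3 — with total size 4, 3 blocks, and largest block 2, the block sizes (in nonincreasing order) are [2, 1, 1].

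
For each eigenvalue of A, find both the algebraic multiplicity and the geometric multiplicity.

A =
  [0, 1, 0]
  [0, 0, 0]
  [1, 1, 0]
λ = 0: alg = 3, geom = 1

Step 1 — factor the characteristic polynomial to read off the algebraic multiplicities:
  χ_A(x) = x^3

Step 2 — compute geometric multiplicities via the rank-nullity identity g(λ) = n − rank(A − λI):
  rank(A − (0)·I) = 2, so dim ker(A − (0)·I) = n − 2 = 1

Summary:
  λ = 0: algebraic multiplicity = 3, geometric multiplicity = 1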